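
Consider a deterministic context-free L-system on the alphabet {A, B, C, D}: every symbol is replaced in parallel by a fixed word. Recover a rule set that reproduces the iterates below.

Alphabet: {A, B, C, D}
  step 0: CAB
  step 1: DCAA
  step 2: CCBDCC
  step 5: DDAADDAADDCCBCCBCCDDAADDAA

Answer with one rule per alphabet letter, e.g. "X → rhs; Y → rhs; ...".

  step 1 ⇒ step 2: DCAA ⇒ CCB·D·C·C
    A ↦ C
    C ↦ D
    D ↦ CCB
  step 0 ⇒ step 1: CAB ⇒ D·C·AA
    B ↦ AA

A->C, B->AA, C->D, D->CCB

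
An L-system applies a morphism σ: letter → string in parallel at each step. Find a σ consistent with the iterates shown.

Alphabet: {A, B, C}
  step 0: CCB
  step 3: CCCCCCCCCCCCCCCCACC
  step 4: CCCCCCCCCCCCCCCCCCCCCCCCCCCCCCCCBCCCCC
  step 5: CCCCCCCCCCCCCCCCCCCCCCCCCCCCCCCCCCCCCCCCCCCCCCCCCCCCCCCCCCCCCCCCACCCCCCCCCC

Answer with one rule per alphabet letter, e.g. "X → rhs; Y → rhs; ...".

A->BC, B->A, C->CC

  step 4 ⇒ step 5: CCCCCCCCCCCCCCCCCCCCCCCCCCCCCCCCBCCCCC ⇒ CC·CC·CC·CC·CC·CC·CC·CC·CC·CC·CC·CC·CC·CC·CC·CC·CC·CC·CC·CC·CC·CC·CC·CC·CC·CC·CC·CC·CC·CC·CC·CC·A·CC·CC·CC·CC·CC
    B ↦ A
    C ↦ CC
  step 3 ⇒ step 4: CCCCCCCCCCCCCCCCACC ⇒ CC·CC·CC·CC·CC·CC·CC·CC·CC·CC·CC·CC·CC·CC·CC·CC·BC·CC·CC
    A ↦ BC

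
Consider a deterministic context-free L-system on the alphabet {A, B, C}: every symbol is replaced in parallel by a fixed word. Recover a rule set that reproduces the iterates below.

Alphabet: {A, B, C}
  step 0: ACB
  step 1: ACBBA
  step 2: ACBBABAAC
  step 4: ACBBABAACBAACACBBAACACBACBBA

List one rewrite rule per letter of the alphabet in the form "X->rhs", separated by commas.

A->AC, B->BA, C->B

  step 1 ⇒ step 2: ACBBA ⇒ AC·B·BA·BA·AC
    A ↦ AC
    B ↦ BA
    C ↦ B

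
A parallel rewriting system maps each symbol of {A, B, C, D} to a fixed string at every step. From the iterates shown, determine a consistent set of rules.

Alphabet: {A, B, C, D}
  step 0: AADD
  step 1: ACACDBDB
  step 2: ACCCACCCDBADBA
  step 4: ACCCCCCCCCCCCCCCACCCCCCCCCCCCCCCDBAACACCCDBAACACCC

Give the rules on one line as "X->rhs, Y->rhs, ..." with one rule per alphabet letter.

A->AC, B->A, C->CC, D->DB

  step 1 ⇒ step 2: ACACDBDB ⇒ AC·CC·AC·CC·DB·A·DB·A
    A ↦ AC
    B ↦ A
    C ↦ CC
    D ↦ DB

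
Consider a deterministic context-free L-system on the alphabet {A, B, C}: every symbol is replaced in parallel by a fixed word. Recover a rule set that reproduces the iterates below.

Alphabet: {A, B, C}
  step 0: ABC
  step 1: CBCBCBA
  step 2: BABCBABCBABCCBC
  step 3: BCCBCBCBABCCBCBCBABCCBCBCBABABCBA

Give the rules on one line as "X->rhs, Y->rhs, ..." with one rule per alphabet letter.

A->CBC, B->BC, C->BA

  step 2 ⇒ step 3: BABCBABCBABCCBC ⇒ BC·CBC·BC·BA·BC·CBC·BC·BA·BC·CBC·BC·BA·BA·BC·BA
    A ↦ CBC
    B ↦ BC
    C ↦ BA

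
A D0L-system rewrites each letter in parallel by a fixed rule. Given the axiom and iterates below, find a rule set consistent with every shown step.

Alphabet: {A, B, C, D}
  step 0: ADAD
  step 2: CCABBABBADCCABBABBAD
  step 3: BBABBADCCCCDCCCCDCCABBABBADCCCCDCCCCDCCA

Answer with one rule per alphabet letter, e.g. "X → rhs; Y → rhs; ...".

  step 2 ⇒ step 3: CCABBABBADCCABBABBAD ⇒ BBA·BBA·D·CC·CC·D·CC·CC·D·CCA·BBA·BBA·D·CC·CC·D·CC·CC·D·CCA
    A ↦ D
    B ↦ CC
    C ↦ BBA
    D ↦ CCA

A->D, B->CC, C->BBA, D->CCA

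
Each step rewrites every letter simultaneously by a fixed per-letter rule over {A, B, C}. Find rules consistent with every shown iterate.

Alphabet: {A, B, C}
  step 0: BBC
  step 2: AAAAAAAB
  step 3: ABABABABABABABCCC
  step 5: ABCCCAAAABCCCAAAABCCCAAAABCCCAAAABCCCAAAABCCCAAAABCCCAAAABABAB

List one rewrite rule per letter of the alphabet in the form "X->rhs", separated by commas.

  step 2 ⇒ step 3: AAAAAAAB ⇒ AB·AB·AB·AB·AB·AB·AB·CCC
    A ↦ AB
    B ↦ CCC
    C ↦ A  (constrained at step 0)

A->AB, B->CCC, C->A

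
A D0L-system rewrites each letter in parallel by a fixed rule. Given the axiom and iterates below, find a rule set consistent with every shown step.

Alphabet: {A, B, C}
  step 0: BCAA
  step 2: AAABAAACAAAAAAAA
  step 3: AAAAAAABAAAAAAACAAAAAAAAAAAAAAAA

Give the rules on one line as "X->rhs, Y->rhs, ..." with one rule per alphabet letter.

  step 2 ⇒ step 3: AAABAAACAAAAAAAA ⇒ AA·AA·AA·AB·AA·AA·AA·AC·AA·AA·AA·AA·AA·AA·AA·AA
    A ↦ AA
    B ↦ AB
    C ↦ AC

A->AA, B->AB, C->AC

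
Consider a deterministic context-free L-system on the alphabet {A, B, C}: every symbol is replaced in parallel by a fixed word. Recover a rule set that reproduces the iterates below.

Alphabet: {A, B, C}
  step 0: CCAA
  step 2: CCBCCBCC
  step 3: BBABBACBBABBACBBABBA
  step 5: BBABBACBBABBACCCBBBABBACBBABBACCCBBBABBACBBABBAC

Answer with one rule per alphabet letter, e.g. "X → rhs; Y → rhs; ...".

  step 2 ⇒ step 3: CCBCCBCC ⇒ BBA·BBA·C·BBA·BBA·C·BBA·BBA
    B ↦ C
    C ↦ BBA
    A ↦ B  (constrained at step 0)

A->B, B->C, C->BBA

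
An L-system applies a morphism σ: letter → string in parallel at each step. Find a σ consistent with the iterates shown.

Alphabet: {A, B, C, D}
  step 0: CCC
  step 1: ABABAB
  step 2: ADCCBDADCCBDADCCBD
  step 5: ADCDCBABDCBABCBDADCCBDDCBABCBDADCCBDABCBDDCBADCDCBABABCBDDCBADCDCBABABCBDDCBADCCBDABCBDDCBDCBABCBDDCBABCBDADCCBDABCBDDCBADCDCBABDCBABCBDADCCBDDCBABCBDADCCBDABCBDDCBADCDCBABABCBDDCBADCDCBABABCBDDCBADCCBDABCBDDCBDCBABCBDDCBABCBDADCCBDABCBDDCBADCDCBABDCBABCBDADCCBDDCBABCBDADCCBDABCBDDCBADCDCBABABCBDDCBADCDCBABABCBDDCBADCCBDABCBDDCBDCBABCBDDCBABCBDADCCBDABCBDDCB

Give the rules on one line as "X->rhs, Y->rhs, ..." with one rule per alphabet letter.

  step 1 ⇒ step 2: ABABAB ⇒ ADC·CBD·ADC·CBD·ADC·CBD
    A ↦ ADC
    B ↦ CBD
  step 0 ⇒ step 1: CCC ⇒ AB·AB·AB
    C ↦ AB
    D ↦ DCB  (constrained at step 2)

A->ADC, B->CBD, C->AB, D->DCB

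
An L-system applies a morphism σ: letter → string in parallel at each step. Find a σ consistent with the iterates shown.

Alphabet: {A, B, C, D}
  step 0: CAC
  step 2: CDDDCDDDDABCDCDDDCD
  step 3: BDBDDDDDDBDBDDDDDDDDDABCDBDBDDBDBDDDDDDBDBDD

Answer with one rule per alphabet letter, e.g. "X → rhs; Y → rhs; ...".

  step 2 ⇒ step 3: CDDDCDDDDABCDCDDDCD ⇒ BDB·DD·DD·DD·BDB·DD·DD·DD·DD·DAB·CD·BDB·DD·BDB·DD·DD·DD·BDB·DD
    A ↦ DAB
    B ↦ CD
    C ↦ BDB
    D ↦ DD

A->DAB, B->CD, C->BDB, D->DD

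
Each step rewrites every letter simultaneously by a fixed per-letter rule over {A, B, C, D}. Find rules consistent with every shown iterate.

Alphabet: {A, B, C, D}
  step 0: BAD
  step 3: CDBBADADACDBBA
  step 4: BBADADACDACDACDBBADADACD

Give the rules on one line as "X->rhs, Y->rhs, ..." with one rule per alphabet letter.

  step 3 ⇒ step 4: CDBBADADACDBBA ⇒ BB·A·DA·DA·CD·A·CD·A·CD·BB·A·DA·DA·CD
    A ↦ CD
    B ↦ DA
    C ↦ BB
    D ↦ A

A->CD, B->DA, C->BB, D->A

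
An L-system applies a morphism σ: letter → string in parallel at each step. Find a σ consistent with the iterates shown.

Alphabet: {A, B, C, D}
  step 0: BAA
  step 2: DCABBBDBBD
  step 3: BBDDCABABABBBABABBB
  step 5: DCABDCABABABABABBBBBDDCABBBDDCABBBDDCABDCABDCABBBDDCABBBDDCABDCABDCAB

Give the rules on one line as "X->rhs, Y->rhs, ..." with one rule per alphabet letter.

A->DC, B->AB, C->D, D->BB

  step 2 ⇒ step 3: DCABBBDBBD ⇒ BB·D·DC·AB·AB·AB·BB·AB·AB·BB
    A ↦ DC
    B ↦ AB
    C ↦ D
    D ↦ BB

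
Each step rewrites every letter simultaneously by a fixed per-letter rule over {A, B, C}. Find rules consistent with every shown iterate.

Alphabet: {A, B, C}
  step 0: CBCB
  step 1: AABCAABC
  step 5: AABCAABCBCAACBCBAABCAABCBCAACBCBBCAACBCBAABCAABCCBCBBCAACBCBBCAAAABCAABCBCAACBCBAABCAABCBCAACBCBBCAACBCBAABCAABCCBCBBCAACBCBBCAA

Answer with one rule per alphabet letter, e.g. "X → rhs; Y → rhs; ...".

A->CB, B->BC, C->AA

  step 0 ⇒ step 1: CBCB ⇒ AA·BC·AA·BC
    B ↦ BC
    C ↦ AA
    A ↦ CB  (constrained at step 1)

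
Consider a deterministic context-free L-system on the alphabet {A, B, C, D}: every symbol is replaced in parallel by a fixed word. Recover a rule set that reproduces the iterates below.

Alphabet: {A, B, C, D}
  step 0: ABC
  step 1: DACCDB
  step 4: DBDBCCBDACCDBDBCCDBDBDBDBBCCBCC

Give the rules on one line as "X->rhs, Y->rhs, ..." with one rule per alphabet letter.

A->DA, B->CC, C->DB, D->B

  step 0 ⇒ step 1: ABC ⇒ DA·CC·DB
    A ↦ DA
    B ↦ CC
    C ↦ DB
    D ↦ B  (constrained at step 1)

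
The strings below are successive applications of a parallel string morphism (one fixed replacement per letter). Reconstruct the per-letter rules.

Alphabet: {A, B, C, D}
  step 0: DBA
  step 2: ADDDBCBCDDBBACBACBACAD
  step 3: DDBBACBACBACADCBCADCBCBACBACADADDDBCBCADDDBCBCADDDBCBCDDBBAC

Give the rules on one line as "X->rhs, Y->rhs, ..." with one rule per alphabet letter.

A->DDB, B->AD, C->CBC, D->BAC

  step 2 ⇒ step 3: ADDDBCBCDDBBACBACBACAD ⇒ DDB·BAC·BAC·BAC·AD·CBC·AD·CBC·BAC·BAC·AD·AD·DDB·CBC·AD·DDB·CBC·AD·DDB·CBC·DDB·BAC
    A ↦ DDB
    B ↦ AD
    C ↦ CBC
    D ↦ BAC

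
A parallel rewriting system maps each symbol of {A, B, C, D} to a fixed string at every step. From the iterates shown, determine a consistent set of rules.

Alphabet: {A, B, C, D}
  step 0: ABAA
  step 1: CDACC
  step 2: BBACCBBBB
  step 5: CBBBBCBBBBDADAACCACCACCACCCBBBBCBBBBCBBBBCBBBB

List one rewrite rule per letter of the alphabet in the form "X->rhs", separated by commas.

A->C, B->DA, C->BB, D->AC

  step 1 ⇒ step 2: CDACC ⇒ BB·AC·C·BB·BB
    A ↦ C
    C ↦ BB
    D ↦ AC
  step 0 ⇒ step 1: ABAA ⇒ C·DA·C·C
    B ↦ DA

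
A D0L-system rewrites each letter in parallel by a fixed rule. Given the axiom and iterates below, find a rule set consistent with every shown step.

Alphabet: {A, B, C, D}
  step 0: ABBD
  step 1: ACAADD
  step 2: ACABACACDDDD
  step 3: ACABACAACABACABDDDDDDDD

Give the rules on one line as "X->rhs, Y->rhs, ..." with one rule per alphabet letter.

A->AC, B->A, C->AB, D->DD

  step 2 ⇒ step 3: ACABACACDDDD ⇒ AC·AB·AC·A·AC·AB·AC·AB·DD·DD·DD·DD
    A ↦ AC
    B ↦ A
    C ↦ AB
    D ↦ DD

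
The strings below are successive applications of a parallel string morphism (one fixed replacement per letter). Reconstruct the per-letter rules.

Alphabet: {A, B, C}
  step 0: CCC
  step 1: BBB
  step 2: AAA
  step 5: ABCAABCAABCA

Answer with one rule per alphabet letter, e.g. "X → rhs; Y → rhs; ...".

A->CA, B->A, C->B

  step 1 ⇒ step 2: BBB ⇒ A·A·A
    B ↦ A
    A ↦ CA  (constrained at step 2)
  step 0 ⇒ step 1: CCC ⇒ B·B·B
    C ↦ B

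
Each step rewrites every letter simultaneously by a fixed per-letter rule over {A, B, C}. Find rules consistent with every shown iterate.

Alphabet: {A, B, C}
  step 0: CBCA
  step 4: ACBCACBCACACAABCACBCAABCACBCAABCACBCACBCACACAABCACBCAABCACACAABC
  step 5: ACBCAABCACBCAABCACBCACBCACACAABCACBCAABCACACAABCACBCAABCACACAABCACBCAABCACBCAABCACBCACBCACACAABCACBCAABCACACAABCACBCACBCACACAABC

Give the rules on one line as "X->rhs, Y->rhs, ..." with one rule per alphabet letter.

A->AC, B->AA, C->BC

  step 4 ⇒ step 5: ACBCACBCACACAABCACBCAABCACBCAABCACBCACBCACACAABCACBCAABCACACAABC ⇒ AC·BC·AA·BC·AC·BC·AA·BC·AC·BC·AC·BC·AC·AC·AA·BC·AC·BC·AA·BC·AC·AC·AA·BC·AC·BC·AA·BC·AC·AC·AA·BC·AC·BC·AA·BC·AC·BC·AA·BC·AC·BC·AC·BC·AC·AC·AA·BC·AC·BC·AA·BC·AC·AC·AA·BC·AC·BC·AC·BC·AC·AC·AA·BC
    A ↦ AC
    B ↦ AA
    C ↦ BC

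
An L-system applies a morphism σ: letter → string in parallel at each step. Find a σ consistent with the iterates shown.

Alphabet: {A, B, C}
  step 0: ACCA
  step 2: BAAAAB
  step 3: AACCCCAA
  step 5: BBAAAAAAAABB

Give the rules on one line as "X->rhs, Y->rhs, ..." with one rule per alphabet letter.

A->C, B->AA, C->B

  step 2 ⇒ step 3: BAAAAB ⇒ AA·C·C·C·C·AA
    A ↦ C
    B ↦ AA
    C ↦ B  (constrained at step 0)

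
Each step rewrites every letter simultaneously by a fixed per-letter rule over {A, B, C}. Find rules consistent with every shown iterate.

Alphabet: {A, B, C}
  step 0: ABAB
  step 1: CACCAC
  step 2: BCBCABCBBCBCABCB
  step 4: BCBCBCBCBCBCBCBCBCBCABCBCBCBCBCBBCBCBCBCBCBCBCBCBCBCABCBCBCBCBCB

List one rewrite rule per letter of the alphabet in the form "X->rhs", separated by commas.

A->CA, B->C, C->BCB

  step 1 ⇒ step 2: CACCAC ⇒ BCB·CA·BCB·BCB·CA·BCB
    A ↦ CA
    C ↦ BCB
  step 0 ⇒ step 1: ABAB ⇒ CA·C·CA·C
    B ↦ C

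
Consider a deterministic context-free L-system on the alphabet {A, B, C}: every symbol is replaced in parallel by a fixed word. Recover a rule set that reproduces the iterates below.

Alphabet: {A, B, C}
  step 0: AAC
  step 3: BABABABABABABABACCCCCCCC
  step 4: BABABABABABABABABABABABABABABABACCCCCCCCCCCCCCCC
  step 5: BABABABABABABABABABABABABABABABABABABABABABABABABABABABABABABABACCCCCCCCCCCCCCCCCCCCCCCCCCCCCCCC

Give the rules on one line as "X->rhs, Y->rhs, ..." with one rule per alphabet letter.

  step 4 ⇒ step 5: BABABABABABABABABABABABABABABABACCCCCCCCCCCCCCCC ⇒ BA·BA·BA·BA·BA·BA·BA·BA·BA·BA·BA·BA·BA·BA·BA·BA·BA·BA·BA·BA·BA·BA·BA·BA·BA·BA·BA·BA·BA·BA·BA·BA·CC·CC·CC·CC·CC·CC·CC·CC·CC·CC·CC·CC·CC·CC·CC·CC
    A ↦ BA
    B ↦ BA
    C ↦ CC

A->BA, B->BA, C->CC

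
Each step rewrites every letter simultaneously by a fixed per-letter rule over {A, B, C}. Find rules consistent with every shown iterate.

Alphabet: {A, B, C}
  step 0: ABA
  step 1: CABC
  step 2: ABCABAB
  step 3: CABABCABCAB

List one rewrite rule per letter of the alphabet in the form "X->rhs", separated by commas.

A->C, B->AB, C->AB

  step 2 ⇒ step 3: ABCABAB ⇒ C·AB·AB·C·AB·C·AB
    A ↦ C
    B ↦ AB
    C ↦ AB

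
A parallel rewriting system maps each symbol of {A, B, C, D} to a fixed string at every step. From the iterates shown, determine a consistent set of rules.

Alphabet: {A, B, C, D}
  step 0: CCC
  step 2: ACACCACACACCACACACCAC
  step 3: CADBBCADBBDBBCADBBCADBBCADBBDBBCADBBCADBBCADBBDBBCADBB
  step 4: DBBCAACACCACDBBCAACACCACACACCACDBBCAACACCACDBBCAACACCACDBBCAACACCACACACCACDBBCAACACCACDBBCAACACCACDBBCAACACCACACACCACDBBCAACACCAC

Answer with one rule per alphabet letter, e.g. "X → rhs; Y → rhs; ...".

A->CA, B->CAC, C->DBB, D->A

  step 3 ⇒ step 4: CADBBCADBBDBBCADBBCADBBCADBBDBBCADBBCADBBCADBBDBBCADBB ⇒ DBB·CA·A·CAC·CAC·DBB·CA·A·CAC·CAC·A·CAC·CAC·DBB·CA·A·CAC·CAC·DBB·CA·A·CAC·CAC·DBB·CA·A·CAC·CAC·A·CAC·CAC·DBB·CA·A·CAC·CAC·DBB·CA·A·CAC·CAC·DBB·CA·A·CAC·CAC·A·CAC·CAC·DBB·CA·A·CAC·CAC
    A ↦ CA
    B ↦ CAC
    C ↦ DBB
    D ↦ A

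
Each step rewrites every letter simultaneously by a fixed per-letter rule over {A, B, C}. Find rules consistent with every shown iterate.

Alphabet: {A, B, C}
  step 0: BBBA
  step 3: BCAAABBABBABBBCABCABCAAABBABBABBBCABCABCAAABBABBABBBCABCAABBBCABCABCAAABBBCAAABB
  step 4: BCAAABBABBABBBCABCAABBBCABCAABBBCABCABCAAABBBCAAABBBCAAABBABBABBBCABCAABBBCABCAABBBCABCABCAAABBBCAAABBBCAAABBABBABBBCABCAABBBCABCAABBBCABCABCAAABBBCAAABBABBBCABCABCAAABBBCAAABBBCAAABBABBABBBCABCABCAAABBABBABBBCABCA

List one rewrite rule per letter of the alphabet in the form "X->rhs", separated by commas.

A->ABB, B->BCA, C->A

  step 3 ⇒ step 4: BCAAABBABBABBBCABCABCAAABBABBABBBCABCABCAAABBABBABBBCABCAABBBCABCABCAAABBBCAAABB ⇒ BCA·A·ABB·ABB·ABB·BCA·BCA·ABB·BCA·BCA·ABB·BCA·BCA·BCA·A·ABB·BCA·A·ABB·BCA·A·ABB·ABB·ABB·BCA·BCA·ABB·BCA·BCA·ABB·BCA·BCA·BCA·A·ABB·BCA·A·ABB·BCA·A·ABB·ABB·ABB·BCA·BCA·ABB·BCA·BCA·ABB·BCA·BCA·BCA·A·ABB·BCA·A·ABB·ABB·BCA·BCA·BCA·A·ABB·BCA·A·ABB·BCA·A·ABB·ABB·ABB·BCA·BCA·BCA·A·ABB·ABB·ABB·BCA·BCA
    A ↦ ABB
    B ↦ BCA
    C ↦ A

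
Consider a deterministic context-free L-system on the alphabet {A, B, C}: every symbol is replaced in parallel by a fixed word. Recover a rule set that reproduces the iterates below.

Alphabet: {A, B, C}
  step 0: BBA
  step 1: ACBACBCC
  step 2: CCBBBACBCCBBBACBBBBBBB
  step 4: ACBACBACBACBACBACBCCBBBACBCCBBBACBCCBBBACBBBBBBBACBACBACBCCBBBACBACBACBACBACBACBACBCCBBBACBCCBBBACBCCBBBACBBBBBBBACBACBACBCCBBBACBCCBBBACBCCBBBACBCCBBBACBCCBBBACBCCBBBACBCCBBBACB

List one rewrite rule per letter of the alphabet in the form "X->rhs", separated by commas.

  step 1 ⇒ step 2: ACBACBCC ⇒ CC·BBB·ACB·CC·BBB·ACB·BBB·BBB
    A ↦ CC
    B ↦ ACB
    C ↦ BBB

A->CC, B->ACB, C->BBB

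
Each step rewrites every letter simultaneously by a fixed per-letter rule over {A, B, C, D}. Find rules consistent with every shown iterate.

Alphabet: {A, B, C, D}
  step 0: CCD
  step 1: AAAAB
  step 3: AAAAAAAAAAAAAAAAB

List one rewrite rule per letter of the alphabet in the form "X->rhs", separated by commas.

A->CC, B->D, C->AA, D->B

  step 0 ⇒ step 1: CCD ⇒ AA·AA·B
    C ↦ AA
    D ↦ B
    A ↦ CC  (constrained at step 1)
    B ↦ D  (constrained at step 1)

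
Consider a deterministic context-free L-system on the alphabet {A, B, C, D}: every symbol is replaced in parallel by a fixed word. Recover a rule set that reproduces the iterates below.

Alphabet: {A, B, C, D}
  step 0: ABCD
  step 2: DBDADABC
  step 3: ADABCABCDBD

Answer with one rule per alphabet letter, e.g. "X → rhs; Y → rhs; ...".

  step 2 ⇒ step 3: DBDADABC ⇒ A·D·A·BC·A·BC·D·BD
    A ↦ BC
    B ↦ D
    C ↦ BD
    D ↦ A

A->BC, B->D, C->BD, D->A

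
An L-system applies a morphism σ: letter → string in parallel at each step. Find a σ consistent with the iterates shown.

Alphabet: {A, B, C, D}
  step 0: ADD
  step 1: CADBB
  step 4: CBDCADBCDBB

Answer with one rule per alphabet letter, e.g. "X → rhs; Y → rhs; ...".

A->CAD, B->C, C->D, D->B

  step 0 ⇒ step 1: ADD ⇒ CAD·B·B
    A ↦ CAD
    D ↦ B
    B ↦ C  (constrained at step 1)
    C ↦ D  (constrained at step 1)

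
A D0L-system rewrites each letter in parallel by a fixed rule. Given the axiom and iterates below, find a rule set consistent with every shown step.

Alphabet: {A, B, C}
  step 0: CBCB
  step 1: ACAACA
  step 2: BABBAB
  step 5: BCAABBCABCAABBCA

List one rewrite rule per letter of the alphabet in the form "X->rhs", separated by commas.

A->B, B->CA, C->A

  step 1 ⇒ step 2: ACAACA ⇒ B·A·B·B·A·B
    A ↦ B
    C ↦ A
  step 0 ⇒ step 1: CBCB ⇒ A·CA·A·CA
    B ↦ CA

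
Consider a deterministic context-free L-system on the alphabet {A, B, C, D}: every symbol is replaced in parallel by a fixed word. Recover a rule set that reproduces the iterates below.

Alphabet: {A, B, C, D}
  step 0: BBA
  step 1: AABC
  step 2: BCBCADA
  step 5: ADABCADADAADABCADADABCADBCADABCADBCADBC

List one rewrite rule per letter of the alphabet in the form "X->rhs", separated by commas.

A->BC, B->A, C->DA, D->AD

  step 1 ⇒ step 2: AABC ⇒ BC·BC·A·DA
    A ↦ BC
    B ↦ A
    C ↦ DA
    D ↦ AD  (constrained at step 2)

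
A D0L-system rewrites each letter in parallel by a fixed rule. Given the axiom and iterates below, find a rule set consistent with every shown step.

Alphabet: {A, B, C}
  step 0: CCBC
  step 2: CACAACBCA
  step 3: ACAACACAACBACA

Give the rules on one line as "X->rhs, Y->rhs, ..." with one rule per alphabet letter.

A->CA, B->CB, C->A

  step 2 ⇒ step 3: CACAACBCA ⇒ A·CA·A·CA·CA·A·CB·A·CA
    A ↦ CA
    B ↦ CB
    C ↦ A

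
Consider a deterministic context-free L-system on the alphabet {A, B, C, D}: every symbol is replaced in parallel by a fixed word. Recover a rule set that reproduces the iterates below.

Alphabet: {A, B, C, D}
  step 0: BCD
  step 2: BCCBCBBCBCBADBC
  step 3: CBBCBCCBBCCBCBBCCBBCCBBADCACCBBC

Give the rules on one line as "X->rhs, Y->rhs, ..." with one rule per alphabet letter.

A->BAD, B->CB, C->BC, D->CAC

  step 2 ⇒ step 3: BCCBCBBCBCBADBC ⇒ CB·BC·BC·CB·BC·CB·CB·BC·CB·BC·CB·BAD·CAC·CB·BC
    A ↦ BAD
    B ↦ CB
    C ↦ BC
    D ↦ CAC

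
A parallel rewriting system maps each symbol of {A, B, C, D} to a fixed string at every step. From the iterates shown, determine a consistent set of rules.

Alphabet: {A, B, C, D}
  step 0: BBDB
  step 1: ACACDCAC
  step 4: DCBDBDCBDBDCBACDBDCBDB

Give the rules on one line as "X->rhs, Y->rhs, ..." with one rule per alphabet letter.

  step 0 ⇒ step 1: BBDB ⇒ AC·AC·DC·AC
    B ↦ AC
    D ↦ DC
    A ↦ D  (constrained at step 1)
    C ↦ B  (constrained at step 1)

A->D, B->AC, C->B, D->DC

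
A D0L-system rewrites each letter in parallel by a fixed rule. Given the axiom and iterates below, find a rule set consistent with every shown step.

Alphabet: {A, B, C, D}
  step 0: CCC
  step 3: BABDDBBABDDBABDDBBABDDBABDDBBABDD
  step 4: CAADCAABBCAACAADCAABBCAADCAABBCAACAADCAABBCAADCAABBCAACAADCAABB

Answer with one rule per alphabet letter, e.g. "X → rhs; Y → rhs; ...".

  step 3 ⇒ step 4: BABDDBBABDDBABDDBBABDDBABDDBBABDD ⇒ CAA·D·CAA·B·B·CAA·CAA·D·CAA·B·B·CAA·D·CAA·B·B·CAA·CAA·D·CAA·B·B·CAA·D·CAA·B·B·CAA·CAA·D·CAA·B·B
    A ↦ D
    B ↦ CAA
    D ↦ B
    C ↦ BAB  (constrained at step 0)

A->D, B->CAA, C->BAB, D->B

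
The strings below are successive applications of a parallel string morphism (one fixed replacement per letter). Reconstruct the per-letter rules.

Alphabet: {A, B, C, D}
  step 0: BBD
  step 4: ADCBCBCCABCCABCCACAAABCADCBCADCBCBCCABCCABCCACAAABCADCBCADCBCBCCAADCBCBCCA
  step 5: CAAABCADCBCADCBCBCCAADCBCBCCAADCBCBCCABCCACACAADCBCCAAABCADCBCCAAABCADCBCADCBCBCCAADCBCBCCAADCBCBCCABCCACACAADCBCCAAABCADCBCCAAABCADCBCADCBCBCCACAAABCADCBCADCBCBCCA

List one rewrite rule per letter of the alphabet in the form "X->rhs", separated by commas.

  step 4 ⇒ step 5: ADCBCBCCABCCABCCACAAABCADCBCADCBCBCCABCCABCCACAAABCADCBCADCBCBCCAADCBCBCCA ⇒ CA·AA·BC·ADC·BC·ADC·BC·BC·CA·ADC·BC·BC·CA·ADC·BC·BC·CA·BC·CA·CA·CA·ADC·BC·CA·AA·BC·ADC·BC·CA·AA·BC·ADC·BC·ADC·BC·BC·CA·ADC·BC·BC·CA·ADC·BC·BC·CA·BC·CA·CA·CA·ADC·BC·CA·AA·BC·ADC·BC·CA·AA·BC·ADC·BC·ADC·BC·BC·CA·CA·AA·BC·ADC·BC·ADC·BC·BC·CA
    A ↦ CA
    B ↦ ADC
    C ↦ BC
    D ↦ AA

A->CA, B->ADC, C->BC, D->AA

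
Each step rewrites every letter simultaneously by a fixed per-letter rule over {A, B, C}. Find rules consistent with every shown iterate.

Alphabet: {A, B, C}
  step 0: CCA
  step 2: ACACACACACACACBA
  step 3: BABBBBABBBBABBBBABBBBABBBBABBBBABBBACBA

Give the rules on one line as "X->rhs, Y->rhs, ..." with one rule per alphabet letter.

  step 2 ⇒ step 3: ACACACACACACACBA ⇒ BA·BBB·BA·BBB·BA·BBB·BA·BBB·BA·BBB·BA·BBB·BA·BBB·AC·BA
    A ↦ BA
    B ↦ AC
    C ↦ BBB

A->BA, B->AC, C->BBB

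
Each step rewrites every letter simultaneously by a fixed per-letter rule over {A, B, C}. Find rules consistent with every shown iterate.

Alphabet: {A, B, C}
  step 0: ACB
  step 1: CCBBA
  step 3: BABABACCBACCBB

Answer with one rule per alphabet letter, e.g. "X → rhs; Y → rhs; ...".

A->CC, B->BA, C->B

  step 0 ⇒ step 1: ACB ⇒ CC·B·BA
    A ↦ CC
    B ↦ BA
    C ↦ B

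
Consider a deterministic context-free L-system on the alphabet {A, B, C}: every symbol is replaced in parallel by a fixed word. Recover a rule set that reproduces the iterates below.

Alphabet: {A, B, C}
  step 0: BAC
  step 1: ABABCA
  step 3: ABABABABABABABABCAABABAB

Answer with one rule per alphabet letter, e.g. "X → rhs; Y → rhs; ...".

  step 0 ⇒ step 1: BAC ⇒ AB·AB·CA
    A ↦ AB
    B ↦ AB
    C ↦ CA

A->AB, B->AB, C->CA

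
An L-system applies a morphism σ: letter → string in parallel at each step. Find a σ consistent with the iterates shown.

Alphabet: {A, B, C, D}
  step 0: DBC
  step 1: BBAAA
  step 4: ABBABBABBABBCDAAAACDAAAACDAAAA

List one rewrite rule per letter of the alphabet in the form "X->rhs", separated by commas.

  step 0 ⇒ step 1: DBC ⇒ BB·AA·A
    B ↦ AA
    C ↦ A
    D ↦ BB
    A ↦ CD  (constrained at step 1)

A->CD, B->AA, C->A, D->BB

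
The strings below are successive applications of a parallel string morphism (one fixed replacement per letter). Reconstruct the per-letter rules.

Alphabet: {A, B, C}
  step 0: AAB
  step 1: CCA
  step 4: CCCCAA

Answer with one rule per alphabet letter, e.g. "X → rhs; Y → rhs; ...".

  step 0 ⇒ step 1: AAB ⇒ C·C·A
    A ↦ C
    B ↦ A
    C ↦ BB  (constrained at step 1)

A->C, B->A, C->BB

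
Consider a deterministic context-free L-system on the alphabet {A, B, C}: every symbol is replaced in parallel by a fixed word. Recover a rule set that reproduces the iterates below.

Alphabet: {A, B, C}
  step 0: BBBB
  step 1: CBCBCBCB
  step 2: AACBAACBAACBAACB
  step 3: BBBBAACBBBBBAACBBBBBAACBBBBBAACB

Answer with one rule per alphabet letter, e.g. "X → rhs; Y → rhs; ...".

A->BB, B->CB, C->AA

  step 2 ⇒ step 3: AACBAACBAACBAACB ⇒ BB·BB·AA·CB·BB·BB·AA·CB·BB·BB·AA·CB·BB·BB·AA·CB
    A ↦ BB
    B ↦ CB
    C ↦ AA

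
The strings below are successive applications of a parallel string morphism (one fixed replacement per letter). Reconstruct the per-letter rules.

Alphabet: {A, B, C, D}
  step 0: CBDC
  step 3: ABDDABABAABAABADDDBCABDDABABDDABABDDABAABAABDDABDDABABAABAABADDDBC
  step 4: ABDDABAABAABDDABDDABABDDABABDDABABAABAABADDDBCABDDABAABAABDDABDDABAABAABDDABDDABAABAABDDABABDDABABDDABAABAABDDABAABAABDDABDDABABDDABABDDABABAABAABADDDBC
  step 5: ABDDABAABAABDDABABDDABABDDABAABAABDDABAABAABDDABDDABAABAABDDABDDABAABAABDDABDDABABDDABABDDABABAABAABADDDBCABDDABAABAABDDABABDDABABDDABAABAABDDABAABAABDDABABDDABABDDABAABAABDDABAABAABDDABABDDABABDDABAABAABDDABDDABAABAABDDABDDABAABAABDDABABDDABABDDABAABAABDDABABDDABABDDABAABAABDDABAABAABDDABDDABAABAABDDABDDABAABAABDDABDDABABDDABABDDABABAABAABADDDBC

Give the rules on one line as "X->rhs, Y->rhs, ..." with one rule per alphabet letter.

  step 4 ⇒ step 5: ABDDABAABAABDDABDDABABDDABABDDABABAABAABADDDBCABDDABAABAABDDABDDABAABAABDDABDDABAABAABDDABABDDABABDDABAABAABDDABAABAABDDABDDABABDDABABDDABABAABAABADDDBC ⇒ AB·DD·ABA·ABA·AB·DD·AB·AB·DD·AB·AB·DD·ABA·ABA·AB·DD·ABA·ABA·AB·DD·AB·DD·ABA·ABA·AB·DD·AB·DD·ABA·ABA·AB·DD·AB·DD·AB·AB·DD·AB·AB·DD·AB·ABA·ABA·ABA·DD·DBC·AB·DD·ABA·ABA·AB·DD·AB·AB·DD·AB·AB·DD·ABA·ABA·AB·DD·ABA·ABA·AB·DD·AB·AB·DD·AB·AB·DD·ABA·ABA·AB·DD·ABA·ABA·AB·DD·AB·AB·DD·AB·AB·DD·ABA·ABA·AB·DD·AB·DD·ABA·ABA·AB·DD·AB·DD·ABA·ABA·AB·DD·AB·AB·DD·AB·AB·DD·ABA·ABA·AB·DD·AB·AB·DD·AB·AB·DD·ABA·ABA·AB·DD·ABA·ABA·AB·DD·AB·DD·ABA·ABA·AB·DD·AB·DD·ABA·ABA·AB·DD·AB·DD·AB·AB·DD·AB·AB·DD·AB·ABA·ABA·ABA·DD·DBC
    A ↦ AB
    B ↦ DD
    C ↦ DBC
    D ↦ ABA

A->AB, B->DD, C->DBC, D->ABA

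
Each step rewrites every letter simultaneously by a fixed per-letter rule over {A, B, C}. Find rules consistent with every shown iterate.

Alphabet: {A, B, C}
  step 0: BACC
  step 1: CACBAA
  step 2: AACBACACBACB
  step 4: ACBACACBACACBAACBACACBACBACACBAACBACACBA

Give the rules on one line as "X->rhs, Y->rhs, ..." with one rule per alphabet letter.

A->ACB, B->C, C->A

  step 1 ⇒ step 2: CACBAA ⇒ A·ACB·A·C·ACB·ACB
    A ↦ ACB
    B ↦ C
    C ↦ A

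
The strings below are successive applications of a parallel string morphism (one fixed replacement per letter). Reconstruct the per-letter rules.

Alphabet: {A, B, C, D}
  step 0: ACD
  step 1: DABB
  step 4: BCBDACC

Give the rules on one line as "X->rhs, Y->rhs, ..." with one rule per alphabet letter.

  step 0 ⇒ step 1: ACD ⇒ DA·B·B
    A ↦ DA
    C ↦ B
    D ↦ B
    B ↦ C  (constrained at step 1)

A->DA, B->C, C->B, D->B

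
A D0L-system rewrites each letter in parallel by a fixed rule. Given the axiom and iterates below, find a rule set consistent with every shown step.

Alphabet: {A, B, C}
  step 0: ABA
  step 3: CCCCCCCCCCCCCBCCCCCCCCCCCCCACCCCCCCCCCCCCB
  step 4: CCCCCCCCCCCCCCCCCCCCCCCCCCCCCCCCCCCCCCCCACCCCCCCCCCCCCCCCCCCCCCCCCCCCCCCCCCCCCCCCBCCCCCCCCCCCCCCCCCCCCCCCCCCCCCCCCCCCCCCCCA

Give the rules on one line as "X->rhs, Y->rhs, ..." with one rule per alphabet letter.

  step 3 ⇒ step 4: CCCCCCCCCCCCCBCCCCCCCCCCCCCACCCCCCCCCCCCCB ⇒ CCC·CCC·CCC·CCC·CCC·CCC·CCC·CCC·CCC·CCC·CCC·CCC·CCC·CA·CCC·CCC·CCC·CCC·CCC·CCC·CCC·CCC·CCC·CCC·CCC·CCC·CCC·CB·CCC·CCC·CCC·CCC·CCC·CCC·CCC·CCC·CCC·CCC·CCC·CCC·CCC·CA
    A ↦ CB
    B ↦ CA
    C ↦ CCC

A->CB, B->CA, C->CCC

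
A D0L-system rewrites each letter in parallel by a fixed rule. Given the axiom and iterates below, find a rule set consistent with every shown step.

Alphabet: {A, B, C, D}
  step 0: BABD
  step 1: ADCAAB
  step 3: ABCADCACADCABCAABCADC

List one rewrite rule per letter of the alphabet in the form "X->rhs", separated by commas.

  step 0 ⇒ step 1: BABD ⇒ A·DC·A·AB
    A ↦ DC
    B ↦ A
    D ↦ AB
    C ↦ CA  (constrained at step 1)

A->DC, B->A, C->CA, D->AB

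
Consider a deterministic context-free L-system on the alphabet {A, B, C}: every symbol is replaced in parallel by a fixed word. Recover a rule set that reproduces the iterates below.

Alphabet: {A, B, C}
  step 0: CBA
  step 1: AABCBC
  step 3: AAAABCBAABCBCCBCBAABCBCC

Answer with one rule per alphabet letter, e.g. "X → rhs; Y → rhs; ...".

  step 0 ⇒ step 1: CBA ⇒ AA·BCB·C
    A ↦ C
    B ↦ BCB
    C ↦ AA

A->C, B->BCB, C->AA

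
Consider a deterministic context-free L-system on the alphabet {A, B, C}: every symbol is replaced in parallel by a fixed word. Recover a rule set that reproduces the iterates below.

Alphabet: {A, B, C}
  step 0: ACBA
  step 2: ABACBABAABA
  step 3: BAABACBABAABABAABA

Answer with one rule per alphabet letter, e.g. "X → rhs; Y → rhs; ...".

  step 2 ⇒ step 3: ABACBABAABA ⇒ BA·A·BA·CB·A·BA·A·BA·BA·A·BA
    A ↦ BA
    B ↦ A
    C ↦ CB

A->BA, B->A, C->CB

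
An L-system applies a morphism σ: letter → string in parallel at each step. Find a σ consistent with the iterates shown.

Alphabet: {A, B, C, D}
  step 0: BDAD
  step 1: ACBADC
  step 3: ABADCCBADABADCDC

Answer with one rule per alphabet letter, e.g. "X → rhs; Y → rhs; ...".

  step 0 ⇒ step 1: BDAD ⇒ A·C·BAD·C
    A ↦ BAD
    B ↦ A
    D ↦ C
    C ↦ D  (constrained at step 1)

A->BAD, B->A, C->D, D->C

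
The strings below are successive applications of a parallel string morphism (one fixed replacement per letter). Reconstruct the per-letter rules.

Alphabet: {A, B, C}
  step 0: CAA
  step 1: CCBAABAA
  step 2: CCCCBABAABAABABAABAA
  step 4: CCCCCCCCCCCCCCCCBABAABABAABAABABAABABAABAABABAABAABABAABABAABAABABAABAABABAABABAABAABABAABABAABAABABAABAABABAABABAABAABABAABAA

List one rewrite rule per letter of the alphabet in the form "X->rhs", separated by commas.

  step 1 ⇒ step 2: CCBAABAA ⇒ CC·CC·BA·BAA·BAA·BA·BAA·BAA
    A ↦ BAA
    B ↦ BA
    C ↦ CC

A->BAA, B->BA, C->CC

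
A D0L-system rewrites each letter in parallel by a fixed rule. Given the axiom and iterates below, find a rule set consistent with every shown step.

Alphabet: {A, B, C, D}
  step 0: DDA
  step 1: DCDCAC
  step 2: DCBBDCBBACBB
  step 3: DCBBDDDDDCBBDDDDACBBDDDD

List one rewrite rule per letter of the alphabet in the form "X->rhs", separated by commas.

  step 2 ⇒ step 3: DCBBDCBBACBB ⇒ DC·BB·DD·DD·DC·BB·DD·DD·AC·BB·DD·DD
    A ↦ AC
    B ↦ DD
    C ↦ BB
    D ↦ DC

A->AC, B->DD, C->BB, D->DC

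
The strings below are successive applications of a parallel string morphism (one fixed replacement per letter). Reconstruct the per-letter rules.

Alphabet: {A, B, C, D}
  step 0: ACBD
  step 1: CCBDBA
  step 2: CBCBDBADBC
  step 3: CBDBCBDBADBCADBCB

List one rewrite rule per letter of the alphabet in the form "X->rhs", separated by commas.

A->C, B->DB, C->CB, D->A

  step 2 ⇒ step 3: CBCBDBADBC ⇒ CB·DB·CB·DB·A·DB·C·A·DB·CB
    A ↦ C
    B ↦ DB
    C ↦ CB
    D ↦ A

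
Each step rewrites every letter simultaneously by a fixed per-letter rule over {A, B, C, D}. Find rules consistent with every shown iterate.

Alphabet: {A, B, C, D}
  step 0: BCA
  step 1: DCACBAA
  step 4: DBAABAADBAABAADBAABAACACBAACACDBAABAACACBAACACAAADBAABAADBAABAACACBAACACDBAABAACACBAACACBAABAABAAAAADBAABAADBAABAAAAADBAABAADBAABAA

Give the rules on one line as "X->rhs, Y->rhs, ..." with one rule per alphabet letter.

A->BAA, B->D, C->CAC, D->AAA

  step 0 ⇒ step 1: BCA ⇒ D·CAC·BAA
    A ↦ BAA
    B ↦ D
    C ↦ CAC
    D ↦ AAA  (constrained at step 1)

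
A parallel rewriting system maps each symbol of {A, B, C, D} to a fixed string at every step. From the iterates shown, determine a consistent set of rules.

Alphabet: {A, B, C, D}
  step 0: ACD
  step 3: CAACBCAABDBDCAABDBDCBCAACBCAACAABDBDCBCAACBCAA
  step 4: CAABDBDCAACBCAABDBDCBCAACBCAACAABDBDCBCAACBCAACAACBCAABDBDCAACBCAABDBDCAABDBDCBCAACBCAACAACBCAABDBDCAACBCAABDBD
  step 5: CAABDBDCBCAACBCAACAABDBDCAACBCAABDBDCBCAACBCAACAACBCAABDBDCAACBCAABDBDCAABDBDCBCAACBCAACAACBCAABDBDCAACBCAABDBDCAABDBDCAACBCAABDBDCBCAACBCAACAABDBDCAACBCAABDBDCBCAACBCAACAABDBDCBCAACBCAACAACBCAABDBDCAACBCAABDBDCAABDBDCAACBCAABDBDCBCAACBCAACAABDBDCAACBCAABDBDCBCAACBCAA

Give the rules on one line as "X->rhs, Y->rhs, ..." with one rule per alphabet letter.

  step 4 ⇒ step 5: CAABDBDCAACBCAABDBDCBCAACBCAACAABDBDCBCAACBCAACAACBCAABDBDCAACBCAABDBDCAABDBDCBCAACBCAACAACBCAABDBDCAACBCAABDBD ⇒ CAA·BD·BD·CB·CAA·CB·CAA·CAA·BD·BD·CAA·CB·CAA·BD·BD·CB·CAA·CB·CAA·CAA·CB·CAA·BD·BD·CAA·CB·CAA·BD·BD·CAA·BD·BD·CB·CAA·CB·CAA·CAA·CB·CAA·BD·BD·CAA·CB·CAA·BD·BD·CAA·BD·BD·CAA·CB·CAA·BD·BD·CB·CAA·CB·CAA·CAA·BD·BD·CAA·CB·CAA·BD·BD·CB·CAA·CB·CAA·CAA·BD·BD·CB·CAA·CB·CAA·CAA·CB·CAA·BD·BD·CAA·CB·CAA·BD·BD·CAA·BD·BD·CAA·CB·CAA·BD·BD·CB·CAA·CB·CAA·CAA·BD·BD·CAA·CB·CAA·BD·BD·CB·CAA·CB·CAA
    A ↦ BD
    B ↦ CB
    C ↦ CAA
    D ↦ CAA

A->BD, B->CB, C->CAA, D->CAA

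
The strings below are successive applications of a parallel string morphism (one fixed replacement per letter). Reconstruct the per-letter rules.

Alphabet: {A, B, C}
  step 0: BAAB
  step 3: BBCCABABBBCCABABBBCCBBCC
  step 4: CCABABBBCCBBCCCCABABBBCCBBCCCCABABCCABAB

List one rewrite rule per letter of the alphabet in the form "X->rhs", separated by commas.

A->BBC, B->C, C->AB

  step 3 ⇒ step 4: BBCCABABBBCCABABBBCCBBCC ⇒ C·C·AB·AB·BBC·C·BBC·C·C·C·AB·AB·BBC·C·BBC·C·C·C·AB·AB·C·C·AB·AB
    A ↦ BBC
    B ↦ C
    C ↦ AB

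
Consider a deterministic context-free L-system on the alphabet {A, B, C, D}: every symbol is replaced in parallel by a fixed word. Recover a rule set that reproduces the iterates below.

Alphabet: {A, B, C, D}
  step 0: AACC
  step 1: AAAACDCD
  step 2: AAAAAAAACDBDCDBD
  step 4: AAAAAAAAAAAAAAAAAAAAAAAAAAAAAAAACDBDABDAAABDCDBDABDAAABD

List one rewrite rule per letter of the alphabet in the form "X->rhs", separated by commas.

  step 1 ⇒ step 2: AAAACDCD ⇒ AA·AA·AA·AA·CD·BD·CD·BD
    A ↦ AA
    C ↦ CD
    D ↦ BD
    B ↦ A  (constrained at step 2)

A->AA, B->A, C->CD, D->BD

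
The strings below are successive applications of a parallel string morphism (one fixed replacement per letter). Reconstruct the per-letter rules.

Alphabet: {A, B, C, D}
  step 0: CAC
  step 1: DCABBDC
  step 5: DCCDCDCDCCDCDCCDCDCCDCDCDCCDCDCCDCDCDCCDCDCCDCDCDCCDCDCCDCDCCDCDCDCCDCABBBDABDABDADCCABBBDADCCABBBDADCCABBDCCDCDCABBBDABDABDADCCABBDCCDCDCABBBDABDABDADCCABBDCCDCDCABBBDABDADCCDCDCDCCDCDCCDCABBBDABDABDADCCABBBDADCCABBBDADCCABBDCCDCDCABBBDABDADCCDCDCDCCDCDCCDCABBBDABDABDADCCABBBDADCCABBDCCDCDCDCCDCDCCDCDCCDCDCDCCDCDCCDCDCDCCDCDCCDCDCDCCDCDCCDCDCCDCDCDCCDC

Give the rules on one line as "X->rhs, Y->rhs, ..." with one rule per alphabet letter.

  step 0 ⇒ step 1: CAC ⇒ DC·ABB·DC
    A ↦ ABB
    C ↦ DC
    B ↦ BDA  (constrained at step 1)
    D ↦ DCC  (constrained at step 1)

A->ABB, B->BDA, C->DC, D->DCC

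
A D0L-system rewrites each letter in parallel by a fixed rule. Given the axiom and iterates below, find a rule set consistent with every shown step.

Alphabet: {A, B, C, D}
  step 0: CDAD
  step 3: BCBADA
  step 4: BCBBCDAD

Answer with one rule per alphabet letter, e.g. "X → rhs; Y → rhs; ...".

  step 3 ⇒ step 4: BCBADA ⇒ BC·B·BC·D·A·D
    A ↦ D
    B ↦ BC
    C ↦ B
    D ↦ A

A->D, B->BC, C->B, D->A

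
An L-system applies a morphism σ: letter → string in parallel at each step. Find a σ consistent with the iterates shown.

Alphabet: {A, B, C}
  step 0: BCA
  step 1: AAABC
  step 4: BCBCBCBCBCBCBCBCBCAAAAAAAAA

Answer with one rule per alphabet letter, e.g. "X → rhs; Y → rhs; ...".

A->BC, B->A, C->AA

  step 0 ⇒ step 1: BCA ⇒ A·AA·BC
    A ↦ BC
    B ↦ A
    C ↦ AA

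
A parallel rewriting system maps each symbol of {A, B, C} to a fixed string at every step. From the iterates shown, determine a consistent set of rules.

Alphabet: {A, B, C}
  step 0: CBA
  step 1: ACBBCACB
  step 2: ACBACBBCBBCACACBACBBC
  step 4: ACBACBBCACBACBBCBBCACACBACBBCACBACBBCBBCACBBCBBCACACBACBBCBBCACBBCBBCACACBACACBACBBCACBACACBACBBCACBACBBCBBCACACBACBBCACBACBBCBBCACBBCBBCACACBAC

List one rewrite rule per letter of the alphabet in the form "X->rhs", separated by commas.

  step 1 ⇒ step 2: ACBBCACB ⇒ ACB·AC·BBC·BBC·AC·ACB·AC·BBC
    A ↦ ACB
    B ↦ BBC
    C ↦ AC

A->ACB, B->BBC, C->AC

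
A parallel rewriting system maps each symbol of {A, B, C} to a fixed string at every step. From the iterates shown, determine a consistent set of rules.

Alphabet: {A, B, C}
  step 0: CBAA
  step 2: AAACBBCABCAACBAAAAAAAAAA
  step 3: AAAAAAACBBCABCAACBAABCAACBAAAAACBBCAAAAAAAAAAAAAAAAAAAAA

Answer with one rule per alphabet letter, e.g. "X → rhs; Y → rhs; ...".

  step 2 ⇒ step 3: AAACBBCABCAACBAAAAAAAAAA ⇒ AA·AA·AA·ACB·BCA·BCA·ACB·AA·BCA·ACB·AA·AA·ACB·BCA·AA·AA·AA·AA·AA·AA·AA·AA·AA·AA
    A ↦ AA
    B ↦ BCA
    C ↦ ACB

A->AA, B->BCA, C->ACB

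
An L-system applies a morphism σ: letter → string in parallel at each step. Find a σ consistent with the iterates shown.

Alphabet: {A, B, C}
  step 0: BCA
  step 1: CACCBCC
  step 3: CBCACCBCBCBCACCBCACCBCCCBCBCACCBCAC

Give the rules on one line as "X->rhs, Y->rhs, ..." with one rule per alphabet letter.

  step 0 ⇒ step 1: BCA ⇒ CAC·CB·CC
    A ↦ CC
    B ↦ CAC
    C ↦ CB

A->CC, B->CAC, C->CB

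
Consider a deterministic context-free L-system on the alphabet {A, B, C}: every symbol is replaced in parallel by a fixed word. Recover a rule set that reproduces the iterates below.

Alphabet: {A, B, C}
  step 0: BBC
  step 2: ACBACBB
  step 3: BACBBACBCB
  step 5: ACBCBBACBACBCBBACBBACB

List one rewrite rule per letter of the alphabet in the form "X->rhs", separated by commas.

A->B, B->CB, C->A

  step 2 ⇒ step 3: ACBACBB ⇒ B·A·CB·B·A·CB·CB
    A ↦ B
    B ↦ CB
    C ↦ A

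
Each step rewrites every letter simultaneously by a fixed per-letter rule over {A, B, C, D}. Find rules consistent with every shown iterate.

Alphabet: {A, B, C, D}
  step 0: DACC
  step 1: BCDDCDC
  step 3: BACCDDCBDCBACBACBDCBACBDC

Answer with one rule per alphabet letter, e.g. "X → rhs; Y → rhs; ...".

A->CD, B->BAC, C->DC, D->B

  step 0 ⇒ step 1: DACC ⇒ B·CD·DC·DC
    A ↦ CD
    C ↦ DC
    D ↦ B
    B ↦ BAC  (constrained at step 1)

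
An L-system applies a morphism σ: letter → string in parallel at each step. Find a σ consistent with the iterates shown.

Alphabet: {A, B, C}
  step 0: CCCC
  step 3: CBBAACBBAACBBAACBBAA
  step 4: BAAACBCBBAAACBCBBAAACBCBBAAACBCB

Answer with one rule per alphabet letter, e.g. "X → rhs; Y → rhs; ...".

  step 3 ⇒ step 4: CBBAACBBAACBBAACBBAA ⇒ BA·A·A·CB·CB·BA·A·A·CB·CB·BA·A·A·CB·CB·BA·A·A·CB·CB
    A ↦ CB
    B ↦ A
    C ↦ BA

A->CB, B->A, C->BA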